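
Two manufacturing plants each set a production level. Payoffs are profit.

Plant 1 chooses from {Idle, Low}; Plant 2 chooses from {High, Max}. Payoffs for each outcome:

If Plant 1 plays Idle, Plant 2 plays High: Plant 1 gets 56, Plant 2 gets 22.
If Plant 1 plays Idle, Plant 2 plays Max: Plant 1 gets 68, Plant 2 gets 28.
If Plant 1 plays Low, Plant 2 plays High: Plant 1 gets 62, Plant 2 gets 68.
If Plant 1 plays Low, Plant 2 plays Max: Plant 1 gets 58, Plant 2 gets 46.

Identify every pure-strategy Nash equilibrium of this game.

Plant 1 against High: payoffs 56, 62 → best response Low.
Plant 1 against Max: payoffs 68, 58 → best response Idle.
Plant 2 against Idle: payoffs 22, 28 → best response Max.
Plant 2 against Low: payoffs 68, 46 → best response High.
Mutual best responses: (Idle, Max); (Low, High).

The pure Nash equilibria are (Idle, Max) and (Low, High).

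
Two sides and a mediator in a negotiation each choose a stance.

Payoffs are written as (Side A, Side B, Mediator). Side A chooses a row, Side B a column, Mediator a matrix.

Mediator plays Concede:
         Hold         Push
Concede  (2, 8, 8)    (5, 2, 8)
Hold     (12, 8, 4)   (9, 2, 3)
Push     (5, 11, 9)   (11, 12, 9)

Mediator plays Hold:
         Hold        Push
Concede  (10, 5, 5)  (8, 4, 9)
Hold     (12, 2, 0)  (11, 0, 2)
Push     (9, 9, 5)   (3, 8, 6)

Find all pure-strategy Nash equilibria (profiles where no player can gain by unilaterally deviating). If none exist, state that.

Pure-strategy Nash equilibria: (Hold, Hold, Concede); (Push, Push, Concede)

Side A against (Hold, Concede): payoffs 2, 12, 5 → best response Hold.
Side A against (Hold, Hold): payoffs 10, 12, 9 → best response Hold.
Side A against (Push, Concede): payoffs 5, 9, 11 → best response Push.
Side A against (Push, Hold): payoffs 8, 11, 3 → best response Hold.
Side B against (Concede, Concede): payoffs 8, 2 → best response Hold.
Side B against (Concede, Hold): payoffs 5, 4 → best response Hold.
Side B against (Hold, Concede): payoffs 8, 2 → best response Hold.
Side B against (Hold, Hold): payoffs 2, 0 → best response Hold.
Side B against (Push, Concede): payoffs 11, 12 → best response Push.
Side B against (Push, Hold): payoffs 9, 8 → best response Hold.
Mediator against (Concede, Hold): payoffs 8, 5 → best response Concede.
Mediator against (Concede, Push): payoffs 8, 9 → best response Hold.
Mediator against (Hold, Hold): payoffs 4, 0 → best response Concede.
Mediator against (Hold, Push): payoffs 3, 2 → best response Concede.
Mediator against (Push, Hold): payoffs 9, 5 → best response Concede.
Mediator against (Push, Push): payoffs 9, 6 → best response Concede.
Mutual best responses: (Hold, Hold, Concede); (Push, Push, Concede).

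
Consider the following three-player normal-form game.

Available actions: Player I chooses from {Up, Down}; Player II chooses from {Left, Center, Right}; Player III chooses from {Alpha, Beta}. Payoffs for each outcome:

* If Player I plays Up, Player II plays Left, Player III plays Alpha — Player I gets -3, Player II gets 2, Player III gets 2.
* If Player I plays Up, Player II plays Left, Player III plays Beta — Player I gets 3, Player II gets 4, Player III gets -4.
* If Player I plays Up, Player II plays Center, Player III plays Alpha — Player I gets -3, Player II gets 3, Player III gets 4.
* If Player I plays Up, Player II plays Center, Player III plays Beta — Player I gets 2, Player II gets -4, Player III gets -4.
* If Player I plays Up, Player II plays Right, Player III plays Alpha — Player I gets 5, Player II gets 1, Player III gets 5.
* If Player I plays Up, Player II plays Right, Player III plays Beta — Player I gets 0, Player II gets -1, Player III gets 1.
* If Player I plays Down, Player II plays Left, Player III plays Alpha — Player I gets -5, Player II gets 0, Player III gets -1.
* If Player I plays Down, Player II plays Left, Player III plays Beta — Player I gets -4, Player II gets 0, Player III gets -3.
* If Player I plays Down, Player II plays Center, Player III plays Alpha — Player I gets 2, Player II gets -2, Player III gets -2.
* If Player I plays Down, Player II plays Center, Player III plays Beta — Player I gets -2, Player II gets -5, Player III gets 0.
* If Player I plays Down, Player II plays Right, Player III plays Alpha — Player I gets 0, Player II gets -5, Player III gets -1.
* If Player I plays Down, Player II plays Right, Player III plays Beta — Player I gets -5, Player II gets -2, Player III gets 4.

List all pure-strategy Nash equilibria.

For each player, find the best response to each opponent profile; mutual best responses are the pure NE.
Player I against (Left, Alpha): payoffs -3, -5 → best response Up.
Player I against (Left, Beta): payoffs 3, -4 → best response Up.
Player I against (Center, Alpha): payoffs -3, 2 → best response Down.
Player I against (Center, Beta): payoffs 2, -2 → best response Up.
Player I against (Right, Alpha): payoffs 5, 0 → best response Up.
Player I against (Right, Beta): payoffs 0, -5 → best response Up.
Player II against (Up, Alpha): payoffs 2, 3, 1 → best response Center.
Player II against (Up, Beta): payoffs 4, -4, -1 → best response Left.
Player II against (Down, Alpha): payoffs 0, -2, -5 → best response Left.
Player II against (Down, Beta): payoffs 0, -5, -2 → best response Left.
Player III against (Up, Left): payoffs 2, -4 → best response Alpha.
Player III against (Up, Center): payoffs 4, -4 → best response Alpha.
Player III against (Up, Right): payoffs 5, 1 → best response Alpha.
Player III against (Down, Left): payoffs -1, -3 → best response Alpha.
Player III against (Down, Center): payoffs -2, 0 → best response Beta.
Player III against (Down, Right): payoffs -1, 4 → best response Beta.
No profile is a mutual best response for all players.

This game has no pure Nash equilibrium.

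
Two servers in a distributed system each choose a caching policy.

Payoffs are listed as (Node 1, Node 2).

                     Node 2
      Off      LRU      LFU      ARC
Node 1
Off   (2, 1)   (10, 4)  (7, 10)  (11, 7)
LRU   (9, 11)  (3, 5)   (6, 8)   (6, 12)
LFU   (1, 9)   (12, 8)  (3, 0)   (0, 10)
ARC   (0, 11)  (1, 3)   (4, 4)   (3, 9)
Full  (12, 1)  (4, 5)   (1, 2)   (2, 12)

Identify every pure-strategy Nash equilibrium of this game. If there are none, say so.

(Off, LFU)

(Off, Off): Node 1 can switch to LRU (2 → 9). Not NE.
(Off, LRU): Node 1 can switch to LFU (10 → 12). Not NE.
(Off, LFU): Node 1 gets 7, best alternative 6; Node 2 gets 10, best alternative 7. No profitable deviation — NE.
(Off, ARC): Node 2 can switch to LFU (7 → 10). Not NE.
(LRU, Off): Node 1 can switch to Full (9 → 12). Not NE.
(LRU, LRU): Node 1 can switch to Off (3 → 10). Not NE.
(LRU, LFU): Node 1 can switch to Off (6 → 7). Not NE.
(LRU, ARC): Node 1 can switch to Off (6 → 11). Not NE.
(LFU, Off): Node 1 can switch to Off (1 → 2). Not NE.
(The remaining 11 profiles each have a profitable deviation by the same check.)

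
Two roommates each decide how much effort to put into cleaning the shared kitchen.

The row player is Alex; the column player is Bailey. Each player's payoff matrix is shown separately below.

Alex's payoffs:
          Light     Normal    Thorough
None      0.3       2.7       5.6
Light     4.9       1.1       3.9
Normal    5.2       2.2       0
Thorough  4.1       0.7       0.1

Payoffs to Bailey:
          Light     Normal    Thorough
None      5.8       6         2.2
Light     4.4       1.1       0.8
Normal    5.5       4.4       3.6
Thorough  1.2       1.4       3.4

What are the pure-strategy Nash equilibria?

(None, Normal); (Normal, Light)

Check each profile: it is a Nash equilibrium iff no player can strictly gain by switching unilaterally.
(None, Light): Alex can switch to Light (0.3 → 4.9). Not NE.
(None, Normal): Alex gets 2.7, best alternative 2.2; Bailey gets 6, best alternative 5.8. No profitable deviation — NE.
(None, Thorough): Bailey can switch to Light (2.2 → 5.8). Not NE.
(Light, Light): Alex can switch to Normal (4.9 → 5.2). Not NE.
(Light, Normal): Alex can switch to None (1.1 → 2.7). Not NE.
(Light, Thorough): Alex can switch to None (3.9 → 5.6). Not NE.
(Normal, Light): Alex gets 5.2, best alternative 4.9; Bailey gets 5.5, best alternative 4.4. No profitable deviation — NE.
(Normal, Normal): Alex can switch to None (2.2 → 2.7). Not NE.
(Normal, Thorough): Alex can switch to None (0 → 5.6). Not NE.
(Thorough, Light): Alex can switch to Light (4.1 → 4.9). Not NE.
(Thorough, Normal): Alex can switch to None (0.7 → 2.7). Not NE.
(Thorough, Thorough): Alex can switch to None (0.1 → 5.6). Not NE.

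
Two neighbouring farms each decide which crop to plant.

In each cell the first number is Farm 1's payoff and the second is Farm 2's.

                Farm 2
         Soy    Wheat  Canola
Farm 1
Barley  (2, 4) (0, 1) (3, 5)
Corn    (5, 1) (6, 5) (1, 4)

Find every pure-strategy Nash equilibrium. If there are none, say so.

(Barley, Canola); (Corn, Wheat)

(Barley, Soy): Farm 1 can switch to Corn (2 → 5). Not NE.
(Barley, Wheat): Farm 1 can switch to Corn (0 → 6). Not NE.
(Barley, Canola): Farm 1 gets 3, best alternative 1; Farm 2 gets 5, best alternative 4. No profitable deviation — NE.
(Corn, Soy): Farm 2 can switch to Wheat (1 → 5). Not NE.
(Corn, Wheat): Farm 1 gets 6, best alternative 0; Farm 2 gets 5, best alternative 4. No profitable deviation — NE.
(Corn, Canola): Farm 1 can switch to Barley (1 → 3). Not NE.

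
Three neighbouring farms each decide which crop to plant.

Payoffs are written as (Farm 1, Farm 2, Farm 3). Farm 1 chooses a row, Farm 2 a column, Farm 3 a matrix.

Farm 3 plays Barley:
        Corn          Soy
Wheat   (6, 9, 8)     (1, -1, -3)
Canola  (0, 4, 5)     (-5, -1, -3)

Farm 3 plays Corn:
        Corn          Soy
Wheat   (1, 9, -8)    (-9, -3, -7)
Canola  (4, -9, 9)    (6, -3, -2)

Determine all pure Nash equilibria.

Farm 1 against (Corn, Barley): payoffs 6, 0 → best response Wheat.
Farm 1 against (Corn, Corn): payoffs 1, 4 → best response Canola.
Farm 1 against (Soy, Barley): payoffs 1, -5 → best response Wheat.
Farm 1 against (Soy, Corn): payoffs -9, 6 → best response Canola.
Farm 2 against (Wheat, Barley): payoffs 9, -1 → best response Corn.
Farm 2 against (Wheat, Corn): payoffs 9, -3 → best response Corn.
Farm 2 against (Canola, Barley): payoffs 4, -1 → best response Corn.
Farm 2 against (Canola, Corn): payoffs -9, -3 → best response Soy.
Farm 3 against (Wheat, Corn): payoffs 8, -8 → best response Barley.
Farm 3 against (Wheat, Soy): payoffs -3, -7 → best response Barley.
Farm 3 against (Canola, Corn): payoffs 5, 9 → best response Corn.
Farm 3 against (Canola, Soy): payoffs -3, -2 → best response Corn.
Mutual best responses: (Wheat, Corn, Barley); (Canola, Soy, Corn).

The pure Nash equilibria are (Wheat, Corn, Barley); (Canola, Soy, Corn).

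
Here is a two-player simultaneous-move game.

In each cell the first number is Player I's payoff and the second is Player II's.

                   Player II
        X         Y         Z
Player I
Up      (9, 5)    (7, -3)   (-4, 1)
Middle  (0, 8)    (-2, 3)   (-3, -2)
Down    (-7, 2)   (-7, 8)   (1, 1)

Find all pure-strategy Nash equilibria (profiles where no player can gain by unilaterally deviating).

Pure NE: (Up, X)

Player I against X: payoffs 9, 0, -7 → best response Up.
Player I against Y: payoffs 7, -2, -7 → best response Up.
Player I against Z: payoffs -4, -3, 1 → best response Down.
Player II against Up: payoffs 5, -3, 1 → best response X.
Player II against Middle: payoffs 8, 3, -2 → best response X.
Player II against Down: payoffs 2, 8, 1 → best response Y.
Mutual best responses: (Up, X).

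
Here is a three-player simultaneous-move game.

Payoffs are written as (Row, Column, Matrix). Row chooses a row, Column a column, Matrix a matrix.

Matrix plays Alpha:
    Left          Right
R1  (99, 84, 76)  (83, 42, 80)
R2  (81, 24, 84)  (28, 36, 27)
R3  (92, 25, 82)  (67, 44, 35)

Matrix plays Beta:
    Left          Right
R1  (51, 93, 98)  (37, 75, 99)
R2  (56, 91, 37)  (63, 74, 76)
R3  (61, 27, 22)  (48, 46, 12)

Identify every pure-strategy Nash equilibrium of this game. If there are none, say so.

There is no pure-strategy Nash equilibrium.

Row against (Left, Alpha): payoffs 99, 81, 92 → best response R1.
Row against (Left, Beta): payoffs 51, 56, 61 → best response R3.
Row against (Right, Alpha): payoffs 83, 28, 67 → best response R1.
Row against (Right, Beta): payoffs 37, 63, 48 → best response R2.
Column against (R1, Alpha): payoffs 84, 42 → best response Left.
Column against (R1, Beta): payoffs 93, 75 → best response Left.
Column against (R2, Alpha): payoffs 24, 36 → best response Right.
Column against (R2, Beta): payoffs 91, 74 → best response Left.
Column against (R3, Alpha): payoffs 25, 44 → best response Right.
Column against (R3, Beta): payoffs 27, 46 → best response Right.
Matrix against (R1, Left): payoffs 76, 98 → best response Beta.
Matrix against (R1, Right): payoffs 80, 99 → best response Beta.
Matrix against (R2, Left): payoffs 84, 37 → best response Alpha.
Matrix against (R2, Right): payoffs 27, 76 → best response Beta.
Matrix against (R3, Left): payoffs 82, 22 → best response Alpha.
Matrix against (R3, Right): payoffs 35, 12 → best response Alpha.
No profile is a mutual best response for all players.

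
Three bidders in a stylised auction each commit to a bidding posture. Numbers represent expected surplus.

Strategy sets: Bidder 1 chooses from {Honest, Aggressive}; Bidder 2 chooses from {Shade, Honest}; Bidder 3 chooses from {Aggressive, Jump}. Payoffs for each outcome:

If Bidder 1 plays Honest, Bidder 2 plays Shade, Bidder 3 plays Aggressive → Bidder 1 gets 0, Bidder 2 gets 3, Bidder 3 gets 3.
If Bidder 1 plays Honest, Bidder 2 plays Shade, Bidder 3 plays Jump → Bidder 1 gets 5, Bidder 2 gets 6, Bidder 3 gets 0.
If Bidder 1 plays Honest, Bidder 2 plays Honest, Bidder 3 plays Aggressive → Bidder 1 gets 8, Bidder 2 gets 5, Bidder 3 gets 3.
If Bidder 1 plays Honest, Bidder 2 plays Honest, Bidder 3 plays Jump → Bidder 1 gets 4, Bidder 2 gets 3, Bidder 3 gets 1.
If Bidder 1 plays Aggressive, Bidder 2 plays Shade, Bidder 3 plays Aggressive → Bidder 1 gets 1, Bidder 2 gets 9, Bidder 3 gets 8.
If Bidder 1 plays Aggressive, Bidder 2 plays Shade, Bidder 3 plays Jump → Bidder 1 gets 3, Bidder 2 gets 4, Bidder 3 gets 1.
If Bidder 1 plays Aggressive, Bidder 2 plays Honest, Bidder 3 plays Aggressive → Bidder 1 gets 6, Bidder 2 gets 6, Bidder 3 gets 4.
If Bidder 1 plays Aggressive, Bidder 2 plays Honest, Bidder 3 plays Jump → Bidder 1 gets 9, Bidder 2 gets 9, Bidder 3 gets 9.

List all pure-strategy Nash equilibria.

(Honest, Shade, Aggressive): Bidder 1 can switch to Aggressive (0 → 1). Not NE.
(Honest, Shade, Jump): Bidder 3 can switch to Aggressive (0 → 3). Not NE.
(Honest, Honest, Aggressive): Bidder 1 gets 8, best alternative 6; Bidder 2 gets 5, best alternative 3; Bidder 3 gets 3, best alternative 1. No profitable deviation — NE.
(Honest, Honest, Jump): Bidder 1 can switch to Aggressive (4 → 9). Not NE.
(Aggressive, Shade, Aggressive): Bidder 1 gets 1, best alternative 0; Bidder 2 gets 9, best alternative 6; Bidder 3 gets 8, best alternative 1. No profitable deviation — NE.
(Aggressive, Shade, Jump): Bidder 1 can switch to Honest (3 → 5). Not NE.
(Aggressive, Honest, Aggressive): Bidder 1 can switch to Honest (6 → 8). Not NE.
(Aggressive, Honest, Jump): Bidder 1 gets 9, best alternative 4; Bidder 2 gets 9, best alternative 4; Bidder 3 gets 9, best alternative 4. No profitable deviation — NE.

Pure-strategy Nash equilibria: (Honest, Honest, Aggressive); (Aggressive, Shade, Aggressive); (Aggressive, Honest, Jump)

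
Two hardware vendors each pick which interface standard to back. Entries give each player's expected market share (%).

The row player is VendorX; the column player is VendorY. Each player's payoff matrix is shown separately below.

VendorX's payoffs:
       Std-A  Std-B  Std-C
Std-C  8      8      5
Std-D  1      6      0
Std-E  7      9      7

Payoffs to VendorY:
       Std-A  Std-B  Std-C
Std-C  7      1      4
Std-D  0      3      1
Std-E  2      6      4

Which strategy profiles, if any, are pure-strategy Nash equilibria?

(Std-C, Std-A), (Std-E, Std-B)

VendorX against Std-A: payoffs 8, 1, 7 → best response Std-C.
VendorX against Std-B: payoffs 8, 6, 9 → best response Std-E.
VendorX against Std-C: payoffs 5, 0, 7 → best response Std-E.
VendorY against Std-C: payoffs 7, 1, 4 → best response Std-A.
VendorY against Std-D: payoffs 0, 3, 1 → best response Std-B.
VendorY against Std-E: payoffs 2, 6, 4 → best response Std-B.
Mutual best responses: (Std-C, Std-A); (Std-E, Std-B).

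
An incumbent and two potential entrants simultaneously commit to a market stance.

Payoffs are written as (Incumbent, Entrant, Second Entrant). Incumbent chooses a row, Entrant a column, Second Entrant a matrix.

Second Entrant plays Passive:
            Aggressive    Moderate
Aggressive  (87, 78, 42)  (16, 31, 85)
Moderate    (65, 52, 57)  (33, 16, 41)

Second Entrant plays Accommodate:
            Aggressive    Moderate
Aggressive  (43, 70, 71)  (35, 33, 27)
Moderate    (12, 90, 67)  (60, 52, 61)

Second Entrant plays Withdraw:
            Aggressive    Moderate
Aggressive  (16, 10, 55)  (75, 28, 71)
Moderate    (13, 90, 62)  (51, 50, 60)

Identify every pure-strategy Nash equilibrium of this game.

For each strategy profile, look for a profitable unilateral deviation.
(Aggressive, Aggressive, Passive): Second Entrant can switch to Accommodate (42 → 71). Not NE.
(Aggressive, Aggressive, Accommodate): Incumbent gets 43, best alternative 12; Entrant gets 70, best alternative 33; Second Entrant gets 71, best alternative 55. No profitable deviation — NE.
(Aggressive, Aggressive, Withdraw): Entrant can switch to Moderate (10 → 28). Not NE.
(Aggressive, Moderate, Passive): Incumbent can switch to Moderate (16 → 33). Not NE.
(Aggressive, Moderate, Accommodate): Incumbent can switch to Moderate (35 → 60). Not NE.
(Aggressive, Moderate, Withdraw): Second Entrant can switch to Passive (71 → 85). Not NE.
(Moderate, Aggressive, Passive): Incumbent can switch to Aggressive (65 → 87). Not NE.
(Moderate, Aggressive, Accommodate): Incumbent can switch to Aggressive (12 → 43). Not NE.
(Moderate, Aggressive, Withdraw): Incumbent can switch to Aggressive (13 → 16). Not NE.
(Moderate, Moderate, Passive): Entrant can switch to Aggressive (16 → 52). Not NE.
(Moderate, Moderate, Accommodate): Entrant can switch to Aggressive (52 → 90). Not NE.
(The remaining 1 profile has a profitable deviation by the same check.)

The unique pure-strategy Nash equilibrium is (Aggressive, Aggressive, Accommodate).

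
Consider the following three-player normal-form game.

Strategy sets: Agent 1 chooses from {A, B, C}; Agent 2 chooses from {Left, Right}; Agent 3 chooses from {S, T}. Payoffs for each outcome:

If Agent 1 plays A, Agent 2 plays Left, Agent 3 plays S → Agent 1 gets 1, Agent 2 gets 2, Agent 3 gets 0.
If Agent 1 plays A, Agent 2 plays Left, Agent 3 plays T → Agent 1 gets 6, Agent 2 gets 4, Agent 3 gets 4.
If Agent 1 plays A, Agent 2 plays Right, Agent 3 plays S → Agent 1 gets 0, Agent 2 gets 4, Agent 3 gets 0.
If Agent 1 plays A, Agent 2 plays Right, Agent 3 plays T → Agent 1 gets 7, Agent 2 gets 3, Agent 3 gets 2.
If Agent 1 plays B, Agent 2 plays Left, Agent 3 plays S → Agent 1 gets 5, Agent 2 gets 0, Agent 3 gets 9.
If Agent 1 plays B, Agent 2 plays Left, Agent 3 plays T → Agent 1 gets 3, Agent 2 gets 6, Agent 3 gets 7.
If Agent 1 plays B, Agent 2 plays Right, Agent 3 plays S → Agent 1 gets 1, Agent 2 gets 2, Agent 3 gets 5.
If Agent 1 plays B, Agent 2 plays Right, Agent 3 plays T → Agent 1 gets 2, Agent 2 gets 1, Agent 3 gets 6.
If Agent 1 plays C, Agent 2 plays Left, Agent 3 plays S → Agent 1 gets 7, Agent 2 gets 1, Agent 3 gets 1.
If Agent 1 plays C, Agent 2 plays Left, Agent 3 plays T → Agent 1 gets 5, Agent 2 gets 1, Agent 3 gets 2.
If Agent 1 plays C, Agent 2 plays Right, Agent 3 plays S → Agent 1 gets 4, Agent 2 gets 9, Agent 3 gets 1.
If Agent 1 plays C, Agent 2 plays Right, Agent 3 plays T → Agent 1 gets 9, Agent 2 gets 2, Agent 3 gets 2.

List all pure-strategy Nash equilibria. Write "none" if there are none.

(A, Left, S): Agent 1 can switch to B (1 → 5). Not NE.
(A, Left, T): Agent 1 gets 6, best alternative 5; Agent 2 gets 4, best alternative 3; Agent 3 gets 4, best alternative 0. No profitable deviation — NE.
(A, Right, S): Agent 1 can switch to B (0 → 1). Not NE.
(A, Right, T): Agent 1 can switch to C (7 → 9). Not NE.
(B, Left, S): Agent 1 can switch to C (5 → 7). Not NE.
(B, Left, T): Agent 1 can switch to A (3 → 6). Not NE.
(B, Right, S): Agent 1 can switch to C (1 → 4). Not NE.
(B, Right, T): Agent 1 can switch to A (2 → 7). Not NE.
(C, Left, S): Agent 2 can switch to Right (1 → 9). Not NE.
(C, Right, T): Agent 1 gets 9, best alternative 7; Agent 2 gets 2, best alternative 1; Agent 3 gets 2, best alternative 1. No profitable deviation — NE.
(The remaining 2 profiles each have a profitable deviation by the same check.)

The pure Nash equilibria are (A, Left, T) and (C, Right, T).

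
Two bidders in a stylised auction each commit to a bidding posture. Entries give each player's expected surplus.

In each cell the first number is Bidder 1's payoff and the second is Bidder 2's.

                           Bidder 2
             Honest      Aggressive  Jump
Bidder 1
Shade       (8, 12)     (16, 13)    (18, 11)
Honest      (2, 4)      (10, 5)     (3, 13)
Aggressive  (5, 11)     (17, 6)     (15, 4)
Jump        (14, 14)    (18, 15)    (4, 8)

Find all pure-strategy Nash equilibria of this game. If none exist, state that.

(Jump, Aggressive)

For each player, find the best response to each opponent profile; mutual best responses are the pure NE.
Bidder 1 against Honest: payoffs 8, 2, 5, 14 → best response Jump.
Bidder 1 against Aggressive: payoffs 16, 10, 17, 18 → best response Jump.
Bidder 1 against Jump: payoffs 18, 3, 15, 4 → best response Shade.
Bidder 2 against Shade: payoffs 12, 13, 11 → best response Aggressive.
Bidder 2 against Honest: payoffs 4, 5, 13 → best response Jump.
Bidder 2 against Aggressive: payoffs 11, 6, 4 → best response Honest.
Bidder 2 against Jump: payoffs 14, 15, 8 → best response Aggressive.
Mutual best responses: (Jump, Aggressive).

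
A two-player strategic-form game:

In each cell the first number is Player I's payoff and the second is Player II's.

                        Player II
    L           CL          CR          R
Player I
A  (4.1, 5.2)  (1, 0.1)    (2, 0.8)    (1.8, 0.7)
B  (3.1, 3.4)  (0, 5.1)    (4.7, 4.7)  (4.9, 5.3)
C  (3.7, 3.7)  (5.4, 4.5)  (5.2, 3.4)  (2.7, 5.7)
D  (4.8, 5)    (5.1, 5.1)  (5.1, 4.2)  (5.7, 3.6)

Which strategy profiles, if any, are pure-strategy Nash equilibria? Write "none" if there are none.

(A, L): Player I can switch to D (4.1 → 4.8). Not NE.
(A, CL): Player I can switch to C (1 → 5.4). Not NE.
(A, CR): Player I can switch to B (2 → 4.7). Not NE.
(A, R): Player I can switch to B (1.8 → 4.9). Not NE.
(B, L): Player I can switch to A (3.1 → 4.1). Not NE.
(B, CL): Player I can switch to A (0 → 1). Not NE.
(B, CR): Player I can switch to C (4.7 → 5.2). Not NE.
(B, R): Player I can switch to D (4.9 → 5.7). Not NE.
(The remaining 8 profiles each have a profitable deviation by the same check.)

This game has no pure Nash equilibrium.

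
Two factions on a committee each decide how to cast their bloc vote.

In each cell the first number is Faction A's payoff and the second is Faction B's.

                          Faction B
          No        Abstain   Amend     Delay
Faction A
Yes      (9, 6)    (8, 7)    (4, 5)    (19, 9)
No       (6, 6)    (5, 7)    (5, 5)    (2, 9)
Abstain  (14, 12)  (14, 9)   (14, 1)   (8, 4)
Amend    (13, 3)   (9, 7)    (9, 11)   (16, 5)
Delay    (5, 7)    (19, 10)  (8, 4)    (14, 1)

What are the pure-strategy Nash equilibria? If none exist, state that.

Pure-strategy Nash equilibria: (Yes, Delay) and (Abstain, No) and (Delay, Abstain)

(Yes, No): Faction A can switch to Abstain (9 → 14). Not NE.
(Yes, Abstain): Faction A can switch to Abstain (8 → 14). Not NE.
(Yes, Amend): Faction A can switch to No (4 → 5). Not NE.
(Yes, Delay): Faction A gets 19, best alternative 16; Faction B gets 9, best alternative 7. No profitable deviation — NE.
(No, No): Faction A can switch to Yes (6 → 9). Not NE.
(No, Abstain): Faction A can switch to Yes (5 → 8). Not NE.
(No, Amend): Faction A can switch to Abstain (5 → 14). Not NE.
(No, Delay): Faction A can switch to Yes (2 → 19). Not NE.
(Abstain, No): Faction A gets 14, best alternative 13; Faction B gets 12, best alternative 9. No profitable deviation — NE.
(Abstain, Abstain): Faction A can switch to Delay (14 → 19). Not NE.
(Delay, Abstain): Faction A gets 19, best alternative 14; Faction B gets 10, best alternative 7. No profitable deviation — NE.
(The remaining 9 profiles each have a profitable deviation by the same check.)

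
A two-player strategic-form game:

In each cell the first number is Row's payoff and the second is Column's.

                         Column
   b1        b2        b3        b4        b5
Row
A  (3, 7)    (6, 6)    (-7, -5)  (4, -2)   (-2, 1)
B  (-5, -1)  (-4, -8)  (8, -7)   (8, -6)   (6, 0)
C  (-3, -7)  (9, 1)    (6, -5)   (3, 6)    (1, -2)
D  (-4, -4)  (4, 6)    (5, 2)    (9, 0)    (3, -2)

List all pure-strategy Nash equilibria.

The pure Nash equilibria are (A, b1); (B, b5).

(A, b1): Row gets 3, best alternative -3; Column gets 7, best alternative 6. No profitable deviation — NE.
(A, b2): Row can switch to C (6 → 9). Not NE.
(A, b3): Row can switch to B (-7 → 8). Not NE.
(A, b4): Row can switch to B (4 → 8). Not NE.
(A, b5): Row can switch to B (-2 → 6). Not NE.
(B, b1): Row can switch to A (-5 → 3). Not NE.
(B, b2): Row can switch to A (-4 → 6). Not NE.
(B, b3): Column can switch to b1 (-7 → -1). Not NE.
(B, b4): Row can switch to D (8 → 9). Not NE.
(B, b5): Row gets 6, best alternative 3; Column gets 0, best alternative -1. No profitable deviation — NE.
(The remaining 10 profiles each have a profitable deviation by the same check.)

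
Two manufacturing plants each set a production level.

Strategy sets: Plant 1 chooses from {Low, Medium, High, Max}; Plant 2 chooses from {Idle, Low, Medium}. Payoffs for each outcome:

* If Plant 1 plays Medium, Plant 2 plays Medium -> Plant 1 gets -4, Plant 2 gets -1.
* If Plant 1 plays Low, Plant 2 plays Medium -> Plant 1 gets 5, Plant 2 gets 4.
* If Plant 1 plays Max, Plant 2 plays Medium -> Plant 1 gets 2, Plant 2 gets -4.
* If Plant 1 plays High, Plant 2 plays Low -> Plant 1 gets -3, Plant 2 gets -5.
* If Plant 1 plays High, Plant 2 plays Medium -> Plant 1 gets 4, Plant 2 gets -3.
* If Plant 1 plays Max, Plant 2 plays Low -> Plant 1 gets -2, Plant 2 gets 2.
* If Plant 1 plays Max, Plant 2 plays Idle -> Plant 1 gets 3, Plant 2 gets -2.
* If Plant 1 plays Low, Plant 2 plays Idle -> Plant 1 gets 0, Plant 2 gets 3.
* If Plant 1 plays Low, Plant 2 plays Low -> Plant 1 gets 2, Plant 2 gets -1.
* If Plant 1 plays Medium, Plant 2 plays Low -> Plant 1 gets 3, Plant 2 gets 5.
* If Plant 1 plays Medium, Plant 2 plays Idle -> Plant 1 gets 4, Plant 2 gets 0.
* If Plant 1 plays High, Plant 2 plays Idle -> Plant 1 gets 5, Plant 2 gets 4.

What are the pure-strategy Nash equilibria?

(Low, Idle): Plant 1 can switch to Medium (0 → 4). Not NE.
(Low, Low): Plant 1 can switch to Medium (2 → 3). Not NE.
(Low, Medium): Plant 1 gets 5, best alternative 4; Plant 2 gets 4, best alternative 3. No profitable deviation — NE.
(Medium, Idle): Plant 1 can switch to High (4 → 5). Not NE.
(Medium, Low): Plant 1 gets 3, best alternative 2; Plant 2 gets 5, best alternative 0. No profitable deviation — NE.
(Medium, Medium): Plant 1 can switch to Low (-4 → 5). Not NE.
(High, Idle): Plant 1 gets 5, best alternative 4; Plant 2 gets 4, best alternative -3. No profitable deviation — NE.
(High, Low): Plant 1 can switch to Low (-3 → 2). Not NE.
(High, Medium): Plant 1 can switch to Low (4 → 5). Not NE.
(Max, Idle): Plant 1 can switch to Medium (3 → 4). Not NE.
(Max, Low): Plant 1 can switch to Low (-2 → 2). Not NE.
(Max, Medium): Plant 1 can switch to Low (2 → 5). Not NE.

Pure-strategy Nash equilibria: (Low, Medium) and (Medium, Low) and (High, Idle)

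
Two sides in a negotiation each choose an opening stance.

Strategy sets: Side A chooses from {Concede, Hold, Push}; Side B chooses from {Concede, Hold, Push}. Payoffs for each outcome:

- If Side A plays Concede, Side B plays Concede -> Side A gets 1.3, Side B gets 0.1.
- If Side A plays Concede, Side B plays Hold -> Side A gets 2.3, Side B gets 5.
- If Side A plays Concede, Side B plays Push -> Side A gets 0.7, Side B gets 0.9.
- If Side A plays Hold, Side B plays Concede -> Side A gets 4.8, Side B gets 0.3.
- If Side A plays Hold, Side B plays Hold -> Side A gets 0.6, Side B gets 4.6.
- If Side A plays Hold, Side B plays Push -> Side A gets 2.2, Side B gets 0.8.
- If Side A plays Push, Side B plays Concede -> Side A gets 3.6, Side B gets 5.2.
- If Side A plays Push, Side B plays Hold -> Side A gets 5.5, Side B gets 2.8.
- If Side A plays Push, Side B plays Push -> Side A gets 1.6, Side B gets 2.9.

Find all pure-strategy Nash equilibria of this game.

Side A against Concede: payoffs 1.3, 4.8, 3.6 → best response Hold.
Side A against Hold: payoffs 2.3, 0.6, 5.5 → best response Push.
Side A against Push: payoffs 0.7, 2.2, 1.6 → best response Hold.
Side B against Concede: payoffs 0.1, 5, 0.9 → best response Hold.
Side B against Hold: payoffs 0.3, 4.6, 0.8 → best response Hold.
Side B against Push: payoffs 5.2, 2.8, 2.9 → best response Concede.
No profile is a mutual best response for all players.

No pure-strategy Nash equilibrium.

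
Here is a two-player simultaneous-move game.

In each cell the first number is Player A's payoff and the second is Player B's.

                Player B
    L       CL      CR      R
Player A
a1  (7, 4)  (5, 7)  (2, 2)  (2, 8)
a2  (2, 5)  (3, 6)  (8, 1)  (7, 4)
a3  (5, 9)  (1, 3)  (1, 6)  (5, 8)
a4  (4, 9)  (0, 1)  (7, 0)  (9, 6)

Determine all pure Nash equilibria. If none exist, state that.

(a1, L): Player B can switch to CL (4 → 7). Not NE.
(a1, CL): Player B can switch to R (7 → 8). Not NE.
(a1, CR): Player A can switch to a2 (2 → 8). Not NE.
(a1, R): Player A can switch to a2 (2 → 7). Not NE.
(a2, L): Player A can switch to a1 (2 → 7). Not NE.
(a2, CL): Player A can switch to a1 (3 → 5). Not NE.
(The remaining 10 profiles each have a profitable deviation by the same check.)

There is no pure-strategy Nash equilibrium.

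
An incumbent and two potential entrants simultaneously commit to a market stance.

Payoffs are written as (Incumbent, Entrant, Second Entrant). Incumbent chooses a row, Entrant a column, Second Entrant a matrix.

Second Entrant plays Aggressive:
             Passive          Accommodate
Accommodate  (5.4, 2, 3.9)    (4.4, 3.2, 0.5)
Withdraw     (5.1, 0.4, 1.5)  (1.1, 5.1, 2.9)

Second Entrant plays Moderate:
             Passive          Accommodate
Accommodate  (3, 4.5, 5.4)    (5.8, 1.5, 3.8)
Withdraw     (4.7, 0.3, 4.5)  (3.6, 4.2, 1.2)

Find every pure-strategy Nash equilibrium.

none

(Accommodate, Passive, Aggressive): Entrant can switch to Accommodate (2 → 3.2). Not NE.
(Accommodate, Passive, Moderate): Incumbent can switch to Withdraw (3 → 4.7). Not NE.
(Accommodate, Accommodate, Aggressive): Second Entrant can switch to Moderate (0.5 → 3.8). Not NE.
(Accommodate, Accommodate, Moderate): Entrant can switch to Passive (1.5 → 4.5). Not NE.
(Withdraw, Passive, Aggressive): Incumbent can switch to Accommodate (5.1 → 5.4). Not NE.
(Withdraw, Passive, Moderate): Entrant can switch to Accommodate (0.3 → 4.2). Not NE.
(The remaining 2 profiles each have a profitable deviation by the same check.)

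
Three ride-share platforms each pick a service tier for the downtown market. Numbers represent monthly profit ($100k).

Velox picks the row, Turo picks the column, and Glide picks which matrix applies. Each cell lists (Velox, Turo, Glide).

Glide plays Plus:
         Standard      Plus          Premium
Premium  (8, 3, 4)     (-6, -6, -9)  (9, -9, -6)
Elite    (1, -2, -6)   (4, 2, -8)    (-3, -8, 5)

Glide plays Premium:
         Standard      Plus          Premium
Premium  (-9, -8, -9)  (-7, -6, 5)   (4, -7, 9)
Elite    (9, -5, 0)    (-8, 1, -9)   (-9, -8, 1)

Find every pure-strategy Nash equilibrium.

(Premium, Standard, Plus), (Premium, Plus, Premium), (Elite, Plus, Plus)

For each player, find the best response to each opponent profile; mutual best responses are the pure NE.
Velox against (Standard, Plus): payoffs 8, 1 → best response Premium.
Velox against (Standard, Premium): payoffs -9, 9 → best response Elite.
Velox against (Plus, Plus): payoffs -6, 4 → best response Elite.
Velox against (Plus, Premium): payoffs -7, -8 → best response Premium.
Velox against (Premium, Plus): payoffs 9, -3 → best response Premium.
Velox against (Premium, Premium): payoffs 4, -9 → best response Premium.
Turo against (Premium, Plus): payoffs 3, -6, -9 → best response Standard.
Turo against (Premium, Premium): payoffs -8, -6, -7 → best response Plus.
Turo against (Elite, Plus): payoffs -2, 2, -8 → best response Plus.
Turo against (Elite, Premium): payoffs -5, 1, -8 → best response Plus.
Glide against (Premium, Standard): payoffs 4, -9 → best response Plus.
Glide against (Premium, Plus): payoffs -9, 5 → best response Premium.
Glide against (Premium, Premium): payoffs -6, 9 → best response Premium.
Glide against (Elite, Standard): payoffs -6, 0 → best response Premium.
Glide against (Elite, Plus): payoffs -8, -9 → best response Plus.
Glide against (Elite, Premium): payoffs 5, 1 → best response Plus.
Mutual best responses: (Premium, Standard, Plus); (Premium, Plus, Premium); (Elite, Plus, Plus).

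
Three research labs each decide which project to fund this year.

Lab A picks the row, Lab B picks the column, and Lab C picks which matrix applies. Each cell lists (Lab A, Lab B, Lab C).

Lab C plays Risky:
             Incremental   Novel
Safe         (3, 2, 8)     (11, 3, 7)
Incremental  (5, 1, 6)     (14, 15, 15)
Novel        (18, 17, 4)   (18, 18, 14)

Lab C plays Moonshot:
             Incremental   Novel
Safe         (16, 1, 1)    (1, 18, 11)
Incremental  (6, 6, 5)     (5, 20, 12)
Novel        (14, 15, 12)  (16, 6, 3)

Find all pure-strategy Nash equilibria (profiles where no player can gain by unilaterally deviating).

The unique pure-strategy Nash equilibrium is (Novel, Novel, Risky).

Mark each player's best response to every combination of opponents' strategies; a profile where every player is best-responding is a pure Nash equilibrium.
Lab A against (Incremental, Risky): payoffs 3, 5, 18 → best response Novel.
Lab A against (Incremental, Moonshot): payoffs 16, 6, 14 → best response Safe.
Lab A against (Novel, Risky): payoffs 11, 14, 18 → best response Novel.
Lab A against (Novel, Moonshot): payoffs 1, 5, 16 → best response Novel.
Lab B against (Safe, Risky): payoffs 2, 3 → best response Novel.
Lab B against (Safe, Moonshot): payoffs 1, 18 → best response Novel.
Lab B against (Incremental, Risky): payoffs 1, 15 → best response Novel.
Lab B against (Incremental, Moonshot): payoffs 6, 20 → best response Novel.
Lab B against (Novel, Risky): payoffs 17, 18 → best response Novel.
Lab B against (Novel, Moonshot): payoffs 15, 6 → best response Incremental.
Lab C against (Safe, Incremental): payoffs 8, 1 → best response Risky.
Lab C against (Safe, Novel): payoffs 7, 11 → best response Moonshot.
Lab C against (Incremental, Incremental): payoffs 6, 5 → best response Risky.
Lab C against (Incremental, Novel): payoffs 15, 12 → best response Risky.
Lab C against (Novel, Incremental): payoffs 4, 12 → best response Moonshot.
Lab C against (Novel, Novel): payoffs 14, 3 → best response Risky.
Mutual best responses: (Novel, Novel, Risky).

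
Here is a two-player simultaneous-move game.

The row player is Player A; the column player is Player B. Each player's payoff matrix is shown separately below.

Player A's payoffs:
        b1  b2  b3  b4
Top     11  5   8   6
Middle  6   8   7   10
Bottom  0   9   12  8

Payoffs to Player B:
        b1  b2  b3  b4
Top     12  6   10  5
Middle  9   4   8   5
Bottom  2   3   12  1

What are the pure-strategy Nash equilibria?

(Top, b1) and (Bottom, b3)

Player A against b1: payoffs 11, 6, 0 → best response Top.
Player A against b2: payoffs 5, 8, 9 → best response Bottom.
Player A against b3: payoffs 8, 7, 12 → best response Bottom.
Player A against b4: payoffs 6, 10, 8 → best response Middle.
Player B against Top: payoffs 12, 6, 10, 5 → best response b1.
Player B against Middle: payoffs 9, 4, 8, 5 → best response b1.
Player B against Bottom: payoffs 2, 3, 12, 1 → best response b3.
Mutual best responses: (Top, b1); (Bottom, b3).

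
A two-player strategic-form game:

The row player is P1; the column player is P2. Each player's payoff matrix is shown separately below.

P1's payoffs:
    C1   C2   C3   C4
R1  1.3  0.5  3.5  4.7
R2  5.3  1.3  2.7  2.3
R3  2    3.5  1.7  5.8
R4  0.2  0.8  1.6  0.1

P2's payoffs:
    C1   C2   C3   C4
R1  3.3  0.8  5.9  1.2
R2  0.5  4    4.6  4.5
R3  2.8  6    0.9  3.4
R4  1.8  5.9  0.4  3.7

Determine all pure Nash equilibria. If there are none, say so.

The pure Nash equilibria are (R1, C3) and (R3, C2).

(R1, C1): P1 can switch to R2 (1.3 → 5.3). Not NE.
(R1, C2): P1 can switch to R2 (0.5 → 1.3). Not NE.
(R1, C3): P1 gets 3.5, best alternative 2.7; P2 gets 5.9, best alternative 3.3. No profitable deviation — NE.
(R1, C4): P1 can switch to R3 (4.7 → 5.8). Not NE.
(R2, C1): P2 can switch to C2 (0.5 → 4). Not NE.
(R2, C2): P1 can switch to R3 (1.3 → 3.5). Not NE.
(R2, C3): P1 can switch to R1 (2.7 → 3.5). Not NE.
(R2, C4): P1 can switch to R1 (2.3 → 4.7). Not NE.
(R3, C1): P1 can switch to R2 (2 → 5.3). Not NE.
(R3, C2): P1 gets 3.5, best alternative 1.3; P2 gets 6, best alternative 3.4. No profitable deviation — NE.
(R3, C3): P1 can switch to R1 (1.7 → 3.5). Not NE.
(R3, C4): P2 can switch to C2 (3.4 → 6). Not NE.
(The remaining 4 profiles each have a profitable deviation by the same check.)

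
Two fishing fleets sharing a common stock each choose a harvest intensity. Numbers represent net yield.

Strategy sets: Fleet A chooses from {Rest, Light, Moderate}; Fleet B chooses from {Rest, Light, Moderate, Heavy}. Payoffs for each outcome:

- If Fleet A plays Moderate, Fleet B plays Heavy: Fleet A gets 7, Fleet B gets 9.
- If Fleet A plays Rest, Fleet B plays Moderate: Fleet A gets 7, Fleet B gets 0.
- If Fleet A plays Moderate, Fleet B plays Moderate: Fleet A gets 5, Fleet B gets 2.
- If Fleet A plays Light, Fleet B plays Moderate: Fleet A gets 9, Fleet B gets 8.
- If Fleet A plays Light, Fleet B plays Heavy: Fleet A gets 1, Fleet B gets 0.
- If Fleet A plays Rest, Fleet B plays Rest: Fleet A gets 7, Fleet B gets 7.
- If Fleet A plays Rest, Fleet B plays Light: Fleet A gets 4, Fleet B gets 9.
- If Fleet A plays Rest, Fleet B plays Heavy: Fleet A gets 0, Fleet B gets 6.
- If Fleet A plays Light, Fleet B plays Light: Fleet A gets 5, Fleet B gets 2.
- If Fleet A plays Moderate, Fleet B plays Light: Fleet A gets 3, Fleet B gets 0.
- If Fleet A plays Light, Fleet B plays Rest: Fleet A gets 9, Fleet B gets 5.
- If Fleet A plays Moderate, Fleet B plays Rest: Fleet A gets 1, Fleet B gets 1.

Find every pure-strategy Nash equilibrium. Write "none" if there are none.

For each strategy profile, look for a profitable unilateral deviation.
(Rest, Rest): Fleet A can switch to Light (7 → 9). Not NE.
(Rest, Light): Fleet A can switch to Light (4 → 5). Not NE.
(Rest, Moderate): Fleet A can switch to Light (7 → 9). Not NE.
(Rest, Heavy): Fleet A can switch to Light (0 → 1). Not NE.
(Light, Rest): Fleet B can switch to Moderate (5 → 8). Not NE.
(Light, Light): Fleet B can switch to Rest (2 → 5). Not NE.
(Light, Moderate): Fleet A gets 9, best alternative 7; Fleet B gets 8, best alternative 5. No profitable deviation — NE.
(Light, Heavy): Fleet A can switch to Moderate (1 → 7). Not NE.
(Moderate, Rest): Fleet A can switch to Rest (1 → 7). Not NE.
(Moderate, Light): Fleet A can switch to Rest (3 → 4). Not NE.
(Moderate, Moderate): Fleet A can switch to Rest (5 → 7). Not NE.
(Moderate, Heavy): Fleet A gets 7, best alternative 1; Fleet B gets 9, best alternative 2. No profitable deviation — NE.

(Light, Moderate); (Moderate, Heavy)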